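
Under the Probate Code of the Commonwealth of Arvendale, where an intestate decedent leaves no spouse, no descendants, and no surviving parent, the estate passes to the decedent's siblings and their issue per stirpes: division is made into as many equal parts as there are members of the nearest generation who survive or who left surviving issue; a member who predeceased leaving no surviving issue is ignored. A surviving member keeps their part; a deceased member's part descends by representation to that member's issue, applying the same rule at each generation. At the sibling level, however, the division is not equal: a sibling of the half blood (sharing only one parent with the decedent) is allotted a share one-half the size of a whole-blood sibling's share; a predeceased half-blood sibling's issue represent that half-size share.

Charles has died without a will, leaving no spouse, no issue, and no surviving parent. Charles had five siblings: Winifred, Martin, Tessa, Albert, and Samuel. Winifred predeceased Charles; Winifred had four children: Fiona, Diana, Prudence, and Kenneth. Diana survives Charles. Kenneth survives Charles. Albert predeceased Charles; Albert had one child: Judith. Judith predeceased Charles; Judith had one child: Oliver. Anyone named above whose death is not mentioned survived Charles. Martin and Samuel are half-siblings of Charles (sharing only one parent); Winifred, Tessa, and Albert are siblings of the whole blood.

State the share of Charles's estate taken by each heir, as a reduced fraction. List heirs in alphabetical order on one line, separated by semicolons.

Diana 1/16; Fiona 1/16; Kenneth 1/16; Martin 1/8; Oliver 1/4; Prudence 1/16; Samuel 1/8; Tessa 1/4

No spouse, descendants, or parent survives, so the estate passes to Charles's siblings per stirpes.
Half-blood siblings count for one-half the weight of whole-blood siblings at the initial division.
Dividing 1 in proportion to weights (total weight 4): Winifred (weight 1) → 1/4; Martin (weight 1/2) → 1/8; Tessa (weight 1) → 1/4; Albert (weight 1) → 1/4; Samuel (weight 1/2) → 1/8.
Winifred predeceased; the 1/4 allotted to Winifred's branch passes to Winifred's issue by representation.
The 1/4 is divided into 4 equal shares of 1/16 among Fiona, Diana, Prudence, Kenneth.
Fiona is living and takes 1/16.
Diana is living and takes 1/16.
Prudence is living and takes 1/16.
Kenneth is living and takes 1/16.
Martin is living and takes 1/8.
Tessa is living and takes 1/4.
Albert predeceased; the 1/4 allotted to Albert's branch passes to Albert's issue by representation.
Judith's line is the sole branch at this level, so the full 1/4 passes to Judith's issue by representation.
Oliver is the sole taker at this level and receives the full 1/4.
Samuel is living and takes 1/8.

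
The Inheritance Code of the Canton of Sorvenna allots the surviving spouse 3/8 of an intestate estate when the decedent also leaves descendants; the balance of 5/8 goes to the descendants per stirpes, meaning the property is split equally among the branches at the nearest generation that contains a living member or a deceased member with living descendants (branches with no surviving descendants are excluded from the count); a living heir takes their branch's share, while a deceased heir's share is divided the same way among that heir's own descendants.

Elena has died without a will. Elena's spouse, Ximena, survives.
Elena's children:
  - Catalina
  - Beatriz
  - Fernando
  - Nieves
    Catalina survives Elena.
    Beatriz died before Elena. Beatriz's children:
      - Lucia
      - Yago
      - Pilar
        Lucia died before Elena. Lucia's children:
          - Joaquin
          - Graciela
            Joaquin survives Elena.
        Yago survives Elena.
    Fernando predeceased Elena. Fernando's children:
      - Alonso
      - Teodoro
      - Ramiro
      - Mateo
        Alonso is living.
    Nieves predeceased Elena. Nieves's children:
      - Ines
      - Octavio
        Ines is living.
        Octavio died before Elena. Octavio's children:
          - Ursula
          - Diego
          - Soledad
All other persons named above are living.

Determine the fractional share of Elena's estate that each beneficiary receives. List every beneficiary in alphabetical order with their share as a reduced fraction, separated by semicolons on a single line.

Alonso 5/128; Catalina 5/32; Diego 5/192; Graciela 5/192; Ines 5/64; Joaquin 5/192; Mateo 5/128; Pilar 5/96; Ramiro 5/128; Soledad 5/192; Teodoro 5/128; Ursula 5/192; Ximena 3/8; Yago 5/96

Ximena, as surviving spouse, takes 3/8.
The remaining 5/8 passes to Elena's descendants per stirpes.
The 5/8 is divided into 4 equal shares of 5/32 among Catalina, Beatriz, Fernando, Nieves.
Catalina is living and takes 5/32.
Beatriz predeceased; the 5/32 allotted to Beatriz's branch passes to Beatriz's issue by representation.
The 5/32 is divided into 3 equal shares of 5/96 among Lucia, Yago, Pilar.
Lucia predeceased; the 5/96 allotted to Lucia's branch passes to Lucia's issue by representation.
The 5/96 is divided into 2 equal shares of 5/192 among Joaquin, Graciela.
Joaquin is living and takes 5/192.
Graciela is living and takes 5/192.
Yago is living and takes 5/96.
Pilar is living and takes 5/96.
Fernando predeceased; the 5/32 allotted to Fernando's branch passes to Fernando's issue by representation.
The 5/32 is divided into 4 equal shares of 5/128 among Alonso, Teodoro, Ramiro, Mateo.
Alonso is living and takes 5/128.
Teodoro is living and takes 5/128.
Ramiro is living and takes 5/128.
Mateo is living and takes 5/128.
Nieves predeceased; the 5/32 allotted to Nieves's branch passes to Nieves's issue by representation.
The 5/32 is divided into 2 equal shares of 5/64 among Ines, Octavio.
Ines is living and takes 5/64.
Octavio predeceased; the 5/64 allotted to Octavio's branch passes to Octavio's issue by representation.
The 5/64 is divided into 3 equal shares of 5/192 among Ursula, Diego, Soledad.
Ursula is living and takes 5/192.
Diego is living and takes 5/192.
Soledad is living and takes 5/192.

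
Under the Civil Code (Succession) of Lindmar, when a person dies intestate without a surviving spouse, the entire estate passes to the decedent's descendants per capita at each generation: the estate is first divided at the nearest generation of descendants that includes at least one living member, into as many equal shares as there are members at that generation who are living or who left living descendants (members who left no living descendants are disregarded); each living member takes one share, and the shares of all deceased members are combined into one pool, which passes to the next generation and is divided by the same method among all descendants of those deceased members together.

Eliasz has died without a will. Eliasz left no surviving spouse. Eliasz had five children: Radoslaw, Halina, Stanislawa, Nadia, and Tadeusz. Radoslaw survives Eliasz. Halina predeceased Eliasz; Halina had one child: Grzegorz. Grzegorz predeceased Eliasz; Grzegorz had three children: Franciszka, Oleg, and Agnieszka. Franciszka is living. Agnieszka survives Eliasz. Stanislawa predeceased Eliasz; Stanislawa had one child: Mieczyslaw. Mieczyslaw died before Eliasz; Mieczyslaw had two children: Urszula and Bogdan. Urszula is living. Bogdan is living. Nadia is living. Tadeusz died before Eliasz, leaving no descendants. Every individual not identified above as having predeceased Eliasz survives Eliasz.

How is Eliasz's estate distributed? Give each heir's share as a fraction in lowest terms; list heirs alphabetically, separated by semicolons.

Agnieszka 1/10; Bogdan 1/10; Franciszka 1/10; Nadia 1/4; Oleg 1/10; Radoslaw 1/4; Urszula 1/10

There is no surviving spouse, so the entire estate passes to Eliasz's descendants per capita at each generation.
At generation 1 (Radoslaw, Halina, Stanislawa, Nadia) there are 4 shares of (1)/4 = 1/4 each.
Living: Radoslaw and Nadia — each takes 1/4.
Deceased: Halina and Stanislawa. Their combined 1/2 is pooled and carried to generation 2.
At generation 2 (Grzegorz, Mieczyslaw) there are 2 shares of (1/2)/2 = 1/4 each.
Deceased: Grzegorz and Mieczyslaw. Their combined 1/2 is pooled and carried to generation 3.
At generation 3 (Franciszka, Oleg, Agnieszka, Urszula, Bogdan) there are 5 shares of (1/2)/5 = 1/10 each.
Living: Franciszka, Oleg, Agnieszka, Urszula, and Bogdan — each takes 1/10.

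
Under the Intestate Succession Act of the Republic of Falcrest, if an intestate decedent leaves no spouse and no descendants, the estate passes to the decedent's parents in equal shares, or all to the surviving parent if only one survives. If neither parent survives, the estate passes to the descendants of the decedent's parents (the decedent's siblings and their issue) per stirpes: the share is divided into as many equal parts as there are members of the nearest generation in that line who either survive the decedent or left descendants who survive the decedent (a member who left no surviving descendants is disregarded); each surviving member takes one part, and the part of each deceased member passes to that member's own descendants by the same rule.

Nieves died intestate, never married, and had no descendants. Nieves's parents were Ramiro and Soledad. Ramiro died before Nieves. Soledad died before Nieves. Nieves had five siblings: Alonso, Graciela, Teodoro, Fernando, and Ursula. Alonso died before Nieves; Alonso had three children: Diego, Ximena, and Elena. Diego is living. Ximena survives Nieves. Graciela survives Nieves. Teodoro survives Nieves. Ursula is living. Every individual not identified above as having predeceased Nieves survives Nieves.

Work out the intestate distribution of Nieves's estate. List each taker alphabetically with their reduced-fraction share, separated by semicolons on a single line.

Neither parent survives and there are no descendants, so the estate passes to Nieves's siblings and their issue per stirpes.
The estate is divided into 5 equal shares of 1/5 among Alonso, Graciela, Teodoro, Fernando, Ursula.
Alonso predeceased; the 1/5 allotted to Alonso's branch passes to Alonso's issue by representation.
The 1/5 is divided into 3 equal shares of 1/15 among Diego, Ximena, Elena.
Diego is living and takes 1/15.
Ximena is living and takes 1/15.
Elena is living and takes 1/15.
Graciela is living and takes 1/5.
Teodoro is living and takes 1/5.
Fernando is living and takes 1/5.
Ursula is living and takes 1/5.

Diego 1/15; Elena 1/15; Fernando 1/5; Graciela 1/5; Teodoro 1/5; Ursula 1/5; Ximena 1/15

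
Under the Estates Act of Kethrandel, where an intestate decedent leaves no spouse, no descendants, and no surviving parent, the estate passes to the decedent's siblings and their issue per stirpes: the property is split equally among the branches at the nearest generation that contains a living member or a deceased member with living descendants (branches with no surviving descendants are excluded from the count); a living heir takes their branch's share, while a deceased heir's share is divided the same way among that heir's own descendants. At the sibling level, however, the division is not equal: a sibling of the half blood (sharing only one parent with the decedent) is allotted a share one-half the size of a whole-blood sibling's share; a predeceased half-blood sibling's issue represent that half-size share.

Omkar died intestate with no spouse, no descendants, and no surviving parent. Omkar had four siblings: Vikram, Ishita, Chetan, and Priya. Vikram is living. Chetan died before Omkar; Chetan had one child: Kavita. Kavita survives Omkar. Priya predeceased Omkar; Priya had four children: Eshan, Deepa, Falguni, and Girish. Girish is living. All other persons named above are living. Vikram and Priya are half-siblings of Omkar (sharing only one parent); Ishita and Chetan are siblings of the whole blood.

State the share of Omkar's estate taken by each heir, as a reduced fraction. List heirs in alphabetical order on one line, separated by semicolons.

Deepa 1/24; Eshan 1/24; Falguni 1/24; Girish 1/24; Ishita 1/3; Kavita 1/3; Vikram 1/6

No spouse, descendants, or parent survives, so the estate passes to Omkar's siblings per stirpes.
Half-blood siblings count for one-half the weight of whole-blood siblings at the initial division.
Dividing 1 in proportion to weights (total weight 3): Vikram (weight 1/2) → 1/6; Ishita (weight 1) → 1/3; Chetan (weight 1) → 1/3; Priya (weight 1/2) → 1/6.
Vikram is living and takes 1/6.
Ishita is living and takes 1/3.
Chetan predeceased; the 1/3 allotted to Chetan's branch passes to Chetan's issue by representation.
Kavita is the sole taker at this level and receives the full 1/3.
Priya predeceased; the 1/6 allotted to Priya's branch passes to Priya's issue by representation.
The 1/6 is divided into 4 equal shares of 1/24 among Eshan, Deepa, Falguni, Girish.
Eshan is living and takes 1/24.
Deepa is living and takes 1/24.
Falguni is living and takes 1/24.
Girish is living and takes 1/24.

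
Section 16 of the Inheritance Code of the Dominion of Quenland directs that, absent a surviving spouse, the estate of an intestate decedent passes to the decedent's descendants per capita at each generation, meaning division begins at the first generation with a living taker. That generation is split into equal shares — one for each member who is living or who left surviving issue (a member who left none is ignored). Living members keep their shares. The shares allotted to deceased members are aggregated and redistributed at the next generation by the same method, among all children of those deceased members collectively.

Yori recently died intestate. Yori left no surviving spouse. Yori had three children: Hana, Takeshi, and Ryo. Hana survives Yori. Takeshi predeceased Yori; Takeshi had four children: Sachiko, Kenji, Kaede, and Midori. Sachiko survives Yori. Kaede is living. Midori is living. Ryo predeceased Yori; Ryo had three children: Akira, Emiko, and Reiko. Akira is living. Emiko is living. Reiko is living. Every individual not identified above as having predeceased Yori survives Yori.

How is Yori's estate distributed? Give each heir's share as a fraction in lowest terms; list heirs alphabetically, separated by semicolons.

Akira 2/21; Emiko 2/21; Hana 1/3; Kaede 2/21; Kenji 2/21; Midori 2/21; Reiko 2/21; Sachiko 2/21

There is no surviving spouse, so the entire estate passes to Yori's descendants per capita at each generation.
At generation 1 (Hana, Takeshi, Ryo) there are 3 shares of (1)/3 = 1/3 each.
Living: Hana — each takes 1/3.
Deceased: Takeshi and Ryo. Their combined 2/3 is pooled and carried to generation 2.
At generation 2 (Sachiko, Kenji, Kaede, Midori, Akira, Emiko, Reiko) there are 7 shares of (2/3)/7 = 2/21 each.
Living: Sachiko, Kenji, Kaede, Midori, Akira, Emiko, and Reiko — each takes 2/21.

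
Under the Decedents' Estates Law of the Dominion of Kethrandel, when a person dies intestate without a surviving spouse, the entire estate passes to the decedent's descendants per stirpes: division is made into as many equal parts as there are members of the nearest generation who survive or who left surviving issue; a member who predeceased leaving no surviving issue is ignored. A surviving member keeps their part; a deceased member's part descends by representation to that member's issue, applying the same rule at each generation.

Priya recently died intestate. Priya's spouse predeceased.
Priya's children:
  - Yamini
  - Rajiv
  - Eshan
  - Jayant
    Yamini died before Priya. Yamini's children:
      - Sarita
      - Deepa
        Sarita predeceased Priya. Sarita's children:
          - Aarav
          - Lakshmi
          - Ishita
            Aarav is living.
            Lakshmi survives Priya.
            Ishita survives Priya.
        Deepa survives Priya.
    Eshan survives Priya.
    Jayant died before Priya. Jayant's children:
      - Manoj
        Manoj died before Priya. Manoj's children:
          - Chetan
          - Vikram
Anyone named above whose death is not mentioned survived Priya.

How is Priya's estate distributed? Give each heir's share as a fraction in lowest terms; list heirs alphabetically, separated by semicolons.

There is no surviving spouse, so the entire estate passes to Priya's descendants per stirpes.
The estate is divided into 4 equal shares of 1/4 among Yamini, Rajiv, Eshan, Jayant.
Yamini predeceased; the 1/4 allotted to Yamini's branch passes to Yamini's issue by representation.
The 1/4 is divided into 2 equal shares of 1/8 among Sarita, Deepa.
Sarita predeceased; the 1/8 allotted to Sarita's branch passes to Sarita's issue by representation.
The 1/8 is divided into 3 equal shares of 1/24 among Aarav, Lakshmi, Ishita.
Aarav is living and takes 1/24.
Lakshmi is living and takes 1/24.
Ishita is living and takes 1/24.
Deepa is living and takes 1/8.
Rajiv is living and takes 1/4.
Eshan is living and takes 1/4.
Jayant predeceased; the 1/4 allotted to Jayant's branch passes to Jayant's issue by representation.
Manoj's line is the sole branch at this level, so the full 1/4 passes to Manoj's issue by representation.
The 1/4 is divided into 2 equal shares of 1/8 among Chetan, Vikram.
Chetan is living and takes 1/8.
Vikram is living and takes 1/8.

Aarav 1/24; Chetan 1/8; Deepa 1/8; Eshan 1/4; Ishita 1/24; Lakshmi 1/24; Rajiv 1/4; Vikram 1/8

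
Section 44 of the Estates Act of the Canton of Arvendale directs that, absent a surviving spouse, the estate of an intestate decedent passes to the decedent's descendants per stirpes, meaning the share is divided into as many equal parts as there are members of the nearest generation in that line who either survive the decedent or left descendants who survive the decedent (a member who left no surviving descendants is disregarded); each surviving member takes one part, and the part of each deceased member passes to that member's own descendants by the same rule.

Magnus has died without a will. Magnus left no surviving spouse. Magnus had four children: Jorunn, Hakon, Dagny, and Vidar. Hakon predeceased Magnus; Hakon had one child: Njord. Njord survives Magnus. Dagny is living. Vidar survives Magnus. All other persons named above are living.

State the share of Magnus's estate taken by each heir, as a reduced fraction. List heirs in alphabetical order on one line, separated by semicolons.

Dagny 1/4; Jorunn 1/4; Njord 1/4; Vidar 1/4

There is no surviving spouse, so the entire estate passes to Magnus's descendants per stirpes.
The estate is divided into 4 equal shares of 1/4 among Jorunn, Hakon, Dagny, Vidar.
Jorunn is living and takes 1/4.
Hakon predeceased; the 1/4 allotted to Hakon's branch passes to Hakon's issue by representation.
Njord is the sole taker at this level and receives the full 1/4.
Dagny is living and takes 1/4.
Vidar is living and takes 1/4.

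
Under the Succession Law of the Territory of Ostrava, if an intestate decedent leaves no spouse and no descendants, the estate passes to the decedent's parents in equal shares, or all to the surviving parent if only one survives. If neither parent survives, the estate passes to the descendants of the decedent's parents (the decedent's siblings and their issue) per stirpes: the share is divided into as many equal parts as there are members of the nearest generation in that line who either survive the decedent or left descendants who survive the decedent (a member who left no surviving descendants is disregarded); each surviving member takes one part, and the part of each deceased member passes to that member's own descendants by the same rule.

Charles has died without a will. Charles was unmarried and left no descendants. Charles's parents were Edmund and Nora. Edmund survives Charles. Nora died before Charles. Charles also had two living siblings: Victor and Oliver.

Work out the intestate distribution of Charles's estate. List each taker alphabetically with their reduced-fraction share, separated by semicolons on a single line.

Edmund 1

Only one parent, Edmund, survives, so Edmund takes the entire estate. The siblings take nothing because a surviving parent has priority.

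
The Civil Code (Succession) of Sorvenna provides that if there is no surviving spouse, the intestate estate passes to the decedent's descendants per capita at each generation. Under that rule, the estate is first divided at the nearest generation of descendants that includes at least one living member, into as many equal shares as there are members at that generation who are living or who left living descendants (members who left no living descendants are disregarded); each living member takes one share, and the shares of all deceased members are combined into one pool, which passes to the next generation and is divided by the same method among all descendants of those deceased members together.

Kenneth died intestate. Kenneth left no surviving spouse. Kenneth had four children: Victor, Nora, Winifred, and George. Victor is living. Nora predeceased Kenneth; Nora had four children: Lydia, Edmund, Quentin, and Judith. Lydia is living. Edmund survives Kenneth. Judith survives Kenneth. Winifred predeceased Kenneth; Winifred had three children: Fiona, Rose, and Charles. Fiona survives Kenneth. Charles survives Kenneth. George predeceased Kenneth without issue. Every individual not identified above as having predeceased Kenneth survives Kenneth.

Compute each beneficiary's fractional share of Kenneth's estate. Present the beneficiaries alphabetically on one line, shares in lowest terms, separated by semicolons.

Charles 2/21; Edmund 2/21; Fiona 2/21; Judith 2/21; Lydia 2/21; Quentin 2/21; Rose 2/21; Victor 1/3

There is no surviving spouse, so the entire estate passes to Kenneth's descendants per capita at each generation.
At generation 1 (Victor, Nora, Winifred) there are 3 shares of (1)/3 = 1/3 each.
Living: Victor — each takes 1/3.
Deceased: Nora and Winifred. Their combined 2/3 is pooled and carried to generation 2.
At generation 2 (Lydia, Edmund, Quentin, Judith, Fiona, Rose, Charles) there are 7 shares of (2/3)/7 = 2/21 each.
Living: Lydia, Edmund, Quentin, Judith, Fiona, Rose, and Charles — each takes 2/21.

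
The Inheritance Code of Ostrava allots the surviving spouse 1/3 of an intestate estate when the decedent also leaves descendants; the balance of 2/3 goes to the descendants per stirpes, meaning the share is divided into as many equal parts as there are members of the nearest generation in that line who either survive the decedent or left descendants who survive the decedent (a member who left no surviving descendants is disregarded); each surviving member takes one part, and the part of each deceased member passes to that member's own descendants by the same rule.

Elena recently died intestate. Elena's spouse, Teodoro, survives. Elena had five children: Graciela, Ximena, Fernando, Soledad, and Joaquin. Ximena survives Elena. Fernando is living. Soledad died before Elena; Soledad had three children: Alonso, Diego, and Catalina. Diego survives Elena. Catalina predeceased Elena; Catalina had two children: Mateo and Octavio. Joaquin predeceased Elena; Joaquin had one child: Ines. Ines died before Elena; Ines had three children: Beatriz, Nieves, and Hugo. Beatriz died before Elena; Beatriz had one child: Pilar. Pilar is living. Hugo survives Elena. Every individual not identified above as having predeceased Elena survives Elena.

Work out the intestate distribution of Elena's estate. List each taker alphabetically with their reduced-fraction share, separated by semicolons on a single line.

Alonso 2/45; Diego 2/45; Fernando 2/15; Graciela 2/15; Hugo 2/45; Mateo 1/45; Nieves 2/45; Octavio 1/45; Pilar 2/45; Teodoro 1/3; Ximena 2/15

Teodoro, as surviving spouse, takes 1/3.
The remaining 2/3 passes to Elena's descendants per stirpes.
The 2/3 is divided into 5 equal shares of 2/15 among Graciela, Ximena, Fernando, Soledad, Joaquin.
Graciela is living and takes 2/15.
Ximena is living and takes 2/15.
Fernando is living and takes 2/15.
Soledad predeceased; the 2/15 allotted to Soledad's branch passes to Soledad's issue by representation.
The 2/15 is divided into 3 equal shares of 2/45 among Alonso, Diego, Catalina.
Alonso is living and takes 2/45.
Diego is living and takes 2/45.
Catalina predeceased; the 2/45 allotted to Catalina's branch passes to Catalina's issue by representation.
The 2/45 is divided into 2 equal shares of 1/45 among Mateo, Octavio.
Mateo is living and takes 1/45.
Octavio is living and takes 1/45.
Joaquin predeceased; the 2/15 allotted to Joaquin's branch passes to Joaquin's issue by representation.
Ines's line is the sole branch at this level, so the full 2/15 passes to Ines's issue by representation.
The 2/15 is divided into 3 equal shares of 2/45 among Beatriz, Nieves, Hugo.
Beatriz predeceased; the 2/45 allotted to Beatriz's branch passes to Beatriz's issue by representation.
Pilar is the sole taker at this level and receives the full 2/45.
Nieves is living and takes 2/45.
Hugo is living and takes 2/45.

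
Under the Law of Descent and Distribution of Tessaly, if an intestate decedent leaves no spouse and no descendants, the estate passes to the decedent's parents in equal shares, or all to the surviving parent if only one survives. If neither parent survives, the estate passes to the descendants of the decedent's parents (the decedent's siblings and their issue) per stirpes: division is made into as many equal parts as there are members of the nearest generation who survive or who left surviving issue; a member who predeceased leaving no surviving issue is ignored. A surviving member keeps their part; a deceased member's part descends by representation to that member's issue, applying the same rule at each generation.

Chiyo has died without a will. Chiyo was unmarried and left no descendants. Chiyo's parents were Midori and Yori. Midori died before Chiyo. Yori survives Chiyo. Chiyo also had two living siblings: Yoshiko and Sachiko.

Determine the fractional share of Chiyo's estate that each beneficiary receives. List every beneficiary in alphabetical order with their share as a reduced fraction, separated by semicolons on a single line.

Yori 1

Only one parent, Yori, survives, so Yori takes the entire estate. The siblings take nothing because a surviving parent has priority.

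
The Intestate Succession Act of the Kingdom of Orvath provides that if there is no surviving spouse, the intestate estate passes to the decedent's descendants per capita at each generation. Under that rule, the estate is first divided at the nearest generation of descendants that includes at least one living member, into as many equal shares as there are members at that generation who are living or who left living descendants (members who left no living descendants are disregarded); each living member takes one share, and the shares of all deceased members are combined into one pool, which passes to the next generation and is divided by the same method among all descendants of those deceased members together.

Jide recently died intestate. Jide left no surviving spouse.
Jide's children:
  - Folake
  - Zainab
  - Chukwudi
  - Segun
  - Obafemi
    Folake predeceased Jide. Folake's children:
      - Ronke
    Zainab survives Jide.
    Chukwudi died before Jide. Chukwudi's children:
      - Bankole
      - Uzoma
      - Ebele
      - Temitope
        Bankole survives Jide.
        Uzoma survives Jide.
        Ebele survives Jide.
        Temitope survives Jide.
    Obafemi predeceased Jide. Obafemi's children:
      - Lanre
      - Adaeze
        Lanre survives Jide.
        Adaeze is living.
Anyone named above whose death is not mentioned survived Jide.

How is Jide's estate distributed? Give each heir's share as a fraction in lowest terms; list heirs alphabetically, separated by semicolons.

Adaeze 3/35; Bankole 3/35; Ebele 3/35; Lanre 3/35; Ronke 3/35; Segun 1/5; Temitope 3/35; Uzoma 3/35; Zainab 1/5

There is no surviving spouse, so the entire estate passes to Jide's descendants per capita at each generation.
At generation 1 (Folake, Zainab, Chukwudi, Segun, Obafemi) there are 5 shares of (1)/5 = 1/5 each.
Living: Zainab and Segun — each takes 1/5.
Deceased: Folake, Chukwudi, and Obafemi. Their combined 3/5 is pooled and carried to generation 2.
At generation 2 (Ronke, Bankole, Uzoma, Ebele, Temitope, Lanre, Adaeze) there are 7 shares of (3/5)/7 = 3/35 each.
Living: Ronke, Bankole, Uzoma, Ebele, Temitope, Lanre, and Adaeze — each takes 3/35.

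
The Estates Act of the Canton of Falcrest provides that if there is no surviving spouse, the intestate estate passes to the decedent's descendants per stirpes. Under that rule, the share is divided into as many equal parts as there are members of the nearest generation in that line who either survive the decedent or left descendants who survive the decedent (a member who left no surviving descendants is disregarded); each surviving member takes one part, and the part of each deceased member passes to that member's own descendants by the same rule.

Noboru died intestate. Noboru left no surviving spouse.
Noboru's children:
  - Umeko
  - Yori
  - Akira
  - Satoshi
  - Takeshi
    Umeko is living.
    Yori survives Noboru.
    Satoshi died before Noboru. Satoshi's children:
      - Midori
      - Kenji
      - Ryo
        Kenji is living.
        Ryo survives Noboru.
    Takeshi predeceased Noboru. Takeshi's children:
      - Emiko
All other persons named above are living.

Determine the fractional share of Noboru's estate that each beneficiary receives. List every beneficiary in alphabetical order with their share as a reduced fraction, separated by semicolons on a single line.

Akira 1/5; Emiko 1/5; Kenji 1/15; Midori 1/15; Ryo 1/15; Umeko 1/5; Yori 1/5

There is no surviving spouse, so the entire estate passes to Noboru's descendants per stirpes.
The estate is divided into 5 equal shares of 1/5 among Umeko, Yori, Akira, Satoshi, Takeshi.
Umeko is living and takes 1/5.
Yori is living and takes 1/5.
Akira is living and takes 1/5.
Satoshi predeceased; the 1/5 allotted to Satoshi's branch passes to Satoshi's issue by representation.
The 1/5 is divided into 3 equal shares of 1/15 among Midori, Kenji, Ryo.
Midori is living and takes 1/15.
Kenji is living and takes 1/15.
Ryo is living and takes 1/15.
Takeshi predeceased; the 1/5 allotted to Takeshi's branch passes to Takeshi's issue by representation.
Emiko is the sole taker at this level and receives the full 1/5.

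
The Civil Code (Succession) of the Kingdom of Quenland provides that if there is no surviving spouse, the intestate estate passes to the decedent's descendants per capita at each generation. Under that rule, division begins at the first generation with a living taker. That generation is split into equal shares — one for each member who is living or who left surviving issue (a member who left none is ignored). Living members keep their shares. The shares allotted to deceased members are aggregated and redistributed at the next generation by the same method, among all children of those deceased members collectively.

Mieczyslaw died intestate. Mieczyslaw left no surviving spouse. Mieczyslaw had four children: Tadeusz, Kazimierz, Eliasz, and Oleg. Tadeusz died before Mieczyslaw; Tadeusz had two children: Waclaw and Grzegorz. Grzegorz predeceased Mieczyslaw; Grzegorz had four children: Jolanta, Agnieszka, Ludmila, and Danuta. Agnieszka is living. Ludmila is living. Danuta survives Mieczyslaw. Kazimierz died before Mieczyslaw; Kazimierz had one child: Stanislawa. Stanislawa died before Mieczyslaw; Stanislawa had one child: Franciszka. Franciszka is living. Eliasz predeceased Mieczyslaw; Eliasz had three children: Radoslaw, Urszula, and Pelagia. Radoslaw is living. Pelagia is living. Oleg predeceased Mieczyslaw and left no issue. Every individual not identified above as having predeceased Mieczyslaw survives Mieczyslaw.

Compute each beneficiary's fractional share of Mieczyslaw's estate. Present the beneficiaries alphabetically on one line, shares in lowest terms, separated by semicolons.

Agnieszka 1/15; Danuta 1/15; Franciszka 1/15; Jolanta 1/15; Ludmila 1/15; Pelagia 1/6; Radoslaw 1/6; Urszula 1/6; Waclaw 1/6

There is no surviving spouse, so the entire estate passes to Mieczyslaw's descendants per capita at each generation.
No one at generation 1 (Tadeusz, Kazimierz, Eliasz) is living; moving to the next generation.
At generation 2 (Waclaw, Grzegorz, Stanislawa, Radoslaw, Urszula, Pelagia) there are 6 shares of (1)/6 = 1/6 each.
Living: Waclaw, Radoslaw, Urszula, and Pelagia — each takes 1/6.
Deceased: Grzegorz and Stanislawa. Their combined 1/3 is pooled and carried to generation 3.
At generation 3 (Jolanta, Agnieszka, Ludmila, Danuta, Franciszka) there are 5 shares of (1/3)/5 = 1/15 each.
Living: Jolanta, Agnieszka, Ludmila, Danuta, and Franciszka — each takes 1/15.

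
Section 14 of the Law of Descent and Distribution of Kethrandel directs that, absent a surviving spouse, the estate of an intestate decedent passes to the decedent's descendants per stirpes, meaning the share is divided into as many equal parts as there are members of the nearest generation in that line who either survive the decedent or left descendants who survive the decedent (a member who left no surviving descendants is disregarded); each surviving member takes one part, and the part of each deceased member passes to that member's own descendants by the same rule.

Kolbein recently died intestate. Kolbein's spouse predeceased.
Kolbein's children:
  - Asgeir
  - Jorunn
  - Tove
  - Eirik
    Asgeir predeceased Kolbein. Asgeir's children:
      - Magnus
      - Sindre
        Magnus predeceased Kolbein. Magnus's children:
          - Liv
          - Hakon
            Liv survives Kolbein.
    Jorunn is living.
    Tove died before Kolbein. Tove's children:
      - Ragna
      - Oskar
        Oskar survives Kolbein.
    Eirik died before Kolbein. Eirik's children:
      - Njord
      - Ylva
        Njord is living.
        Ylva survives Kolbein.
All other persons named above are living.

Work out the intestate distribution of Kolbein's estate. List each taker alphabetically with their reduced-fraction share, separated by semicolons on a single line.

There is no surviving spouse, so the entire estate passes to Kolbein's descendants per stirpes.
The estate is divided into 4 equal shares of 1/4 among Asgeir, Jorunn, Tove, Eirik.
Asgeir predeceased; the 1/4 allotted to Asgeir's branch passes to Asgeir's issue by representation.
The 1/4 is divided into 2 equal shares of 1/8 among Magnus, Sindre.
Magnus predeceased; the 1/8 allotted to Magnus's branch passes to Magnus's issue by representation.
The 1/8 is divided into 2 equal shares of 1/16 among Liv, Hakon.
Liv is living and takes 1/16.
Hakon is living and takes 1/16.
Sindre is living and takes 1/8.
Jorunn is living and takes 1/4.
Tove predeceased; the 1/4 allotted to Tove's branch passes to Tove's issue by representation.
The 1/4 is divided into 2 equal shares of 1/8 among Ragna, Oskar.
Ragna is living and takes 1/8.
Oskar is living and takes 1/8.
Eirik predeceased; the 1/4 allotted to Eirik's branch passes to Eirik's issue by representation.
The 1/4 is divided into 2 equal shares of 1/8 among Njord, Ylva.
Njord is living and takes 1/8.
Ylva is living and takes 1/8.

Hakon 1/16; Jorunn 1/4; Liv 1/16; Njord 1/8; Oskar 1/8; Ragna 1/8; Sindre 1/8; Ylva 1/8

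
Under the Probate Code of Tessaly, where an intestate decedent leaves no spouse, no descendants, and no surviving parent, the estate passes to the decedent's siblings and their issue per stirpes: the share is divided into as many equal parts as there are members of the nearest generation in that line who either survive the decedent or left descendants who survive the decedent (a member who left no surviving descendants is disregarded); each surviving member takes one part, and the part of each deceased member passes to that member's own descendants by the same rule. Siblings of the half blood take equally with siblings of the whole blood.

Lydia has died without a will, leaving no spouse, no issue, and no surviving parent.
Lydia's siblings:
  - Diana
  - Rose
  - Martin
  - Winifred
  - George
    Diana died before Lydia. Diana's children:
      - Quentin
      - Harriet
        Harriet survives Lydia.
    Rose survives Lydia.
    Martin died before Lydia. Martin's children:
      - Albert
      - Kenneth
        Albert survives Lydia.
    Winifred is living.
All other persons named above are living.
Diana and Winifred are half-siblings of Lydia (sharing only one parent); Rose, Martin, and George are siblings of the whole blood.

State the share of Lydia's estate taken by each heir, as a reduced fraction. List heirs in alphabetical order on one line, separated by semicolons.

Albert 1/10; George 1/5; Harriet 1/10; Kenneth 1/10; Quentin 1/10; Rose 1/5; Winifred 1/5

No spouse, descendants, or parent survives, so the estate passes to Lydia's siblings per stirpes.
Half-blood and whole-blood siblings take equally under the stated rule.
The estate is divided into 5 equal shares of 1/5 among Diana, Rose, Martin, Winifred, George.
Diana predeceased; the 1/5 allotted to Diana's branch passes to Diana's issue by representation.
The 1/5 is divided into 2 equal shares of 1/10 among Quentin, Harriet.
Quentin is living and takes 1/10.
Harriet is living and takes 1/10.
Rose is living and takes 1/5.
Martin predeceased; the 1/5 allotted to Martin's branch passes to Martin's issue by representation.
The 1/5 is divided into 2 equal shares of 1/10 among Albert, Kenneth.
Albert is living and takes 1/10.
Kenneth is living and takes 1/10.
Winifred is living and takes 1/5.
George is living and takes 1/5.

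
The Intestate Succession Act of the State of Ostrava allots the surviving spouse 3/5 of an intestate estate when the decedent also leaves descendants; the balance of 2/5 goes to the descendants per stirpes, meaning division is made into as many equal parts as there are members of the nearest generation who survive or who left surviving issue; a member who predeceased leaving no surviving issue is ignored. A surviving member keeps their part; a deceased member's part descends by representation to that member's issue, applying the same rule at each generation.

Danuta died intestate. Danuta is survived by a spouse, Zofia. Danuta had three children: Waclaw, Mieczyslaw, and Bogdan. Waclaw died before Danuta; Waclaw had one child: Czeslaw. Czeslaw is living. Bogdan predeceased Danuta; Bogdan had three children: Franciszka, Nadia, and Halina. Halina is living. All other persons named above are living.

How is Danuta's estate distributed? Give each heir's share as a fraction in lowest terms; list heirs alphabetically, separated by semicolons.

Zofia, as surviving spouse, takes 3/5.
The remaining 2/5 passes to Danuta's descendants per stirpes.
The 2/5 is divided into 3 equal shares of 2/15 among Waclaw, Mieczyslaw, Bogdan.
Waclaw predeceased; the 2/15 allotted to Waclaw's branch passes to Waclaw's issue by representation.
Czeslaw is the sole taker at this level and receives the full 2/15.
Mieczyslaw is living and takes 2/15.
Bogdan predeceased; the 2/15 allotted to Bogdan's branch passes to Bogdan's issue by representation.
The 2/15 is divided into 3 equal shares of 2/45 among Franciszka, Nadia, Halina.
Franciszka is living and takes 2/45.
Nadia is living and takes 2/45.
Halina is living and takes 2/45.

Czeslaw 2/15; Franciszka 2/45; Halina 2/45; Mieczyslaw 2/15; Nadia 2/45; Zofia 3/5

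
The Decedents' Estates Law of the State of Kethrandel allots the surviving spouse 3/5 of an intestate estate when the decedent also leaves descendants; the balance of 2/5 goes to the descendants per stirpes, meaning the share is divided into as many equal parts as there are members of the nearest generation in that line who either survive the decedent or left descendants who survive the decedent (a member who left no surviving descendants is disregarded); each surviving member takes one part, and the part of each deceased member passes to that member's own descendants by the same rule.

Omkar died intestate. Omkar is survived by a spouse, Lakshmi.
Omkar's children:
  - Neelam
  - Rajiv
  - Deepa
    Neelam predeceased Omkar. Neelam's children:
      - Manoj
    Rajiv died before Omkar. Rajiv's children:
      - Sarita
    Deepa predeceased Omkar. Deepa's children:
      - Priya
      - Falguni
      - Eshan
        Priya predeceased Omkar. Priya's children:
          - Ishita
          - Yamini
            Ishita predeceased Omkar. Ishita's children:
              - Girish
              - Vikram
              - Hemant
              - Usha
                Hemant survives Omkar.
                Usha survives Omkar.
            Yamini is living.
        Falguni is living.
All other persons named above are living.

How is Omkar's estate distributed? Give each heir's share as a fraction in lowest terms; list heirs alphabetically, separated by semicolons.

Lakshmi, as surviving spouse, takes 3/5.
The remaining 2/5 passes to Omkar's descendants per stirpes.
The 2/5 is divided into 3 equal shares of 2/15 among Neelam, Rajiv, Deepa.
Neelam predeceased; the 2/15 allotted to Neelam's branch passes to Neelam's issue by representation.
Manoj is the sole taker at this level and receives the full 2/15.
Rajiv predeceased; the 2/15 allotted to Rajiv's branch passes to Rajiv's issue by representation.
Sarita is the sole taker at this level and receives the full 2/15.
Deepa predeceased; the 2/15 allotted to Deepa's branch passes to Deepa's issue by representation.
The 2/15 is divided into 3 equal shares of 2/45 among Priya, Falguni, Eshan.
Priya predeceased; the 2/45 allotted to Priya's branch passes to Priya's issue by representation.
The 2/45 is divided into 2 equal shares of 1/45 among Ishita, Yamini.
Ishita predeceased; the 1/45 allotted to Ishita's branch passes to Ishita's issue by representation.
The 1/45 is divided into 4 equal shares of 1/180 among Girish, Vikram, Hemant, Usha.
Girish is living and takes 1/180.
Vikram is living and takes 1/180.
Hemant is living and takes 1/180.
Usha is living and takes 1/180.
Yamini is living and takes 1/45.
Falguni is living and takes 2/45.
Eshan is living and takes 2/45.

Eshan 2/45; Falguni 2/45; Girish 1/180; Hemant 1/180; Lakshmi 3/5; Manoj 2/15; Sarita 2/15; Usha 1/180; Vikram 1/180; Yamini 1/45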